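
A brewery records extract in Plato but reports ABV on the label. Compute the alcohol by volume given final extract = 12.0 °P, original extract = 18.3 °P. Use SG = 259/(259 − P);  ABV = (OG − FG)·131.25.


OG = 259/(259 − 18.3) = 1.0760
FG = 259/(259 − 12.0) = 1.0486
ABV = (1.0760 − 1.0486)·131.25

3.6022 % ABV


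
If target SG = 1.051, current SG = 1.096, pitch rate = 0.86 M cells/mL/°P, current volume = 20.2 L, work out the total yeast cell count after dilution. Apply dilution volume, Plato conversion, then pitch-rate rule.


V_w = V·((SG_c−1)/(SG_t−1)−1);  °P = 259 − 259/SG_t;  cells = rate·(V+V_w)·°P
V_w = 20.2·((1.096−1)/(1.051−1)−1) = 17.8235
V_final = 20.2 + 17.8235 = 38.0235
°P = 259 − 259/1.051 = 12.5680
cells = 0.86·38.0235·12.5680

410.9776 billion cells


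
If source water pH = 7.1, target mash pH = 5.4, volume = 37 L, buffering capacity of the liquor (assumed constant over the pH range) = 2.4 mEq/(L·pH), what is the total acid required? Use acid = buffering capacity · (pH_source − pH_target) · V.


acid = 2.4 · (7.1 − 5.4) · 37

150.9600 mEq


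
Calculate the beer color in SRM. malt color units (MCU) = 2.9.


SRM = 1.4922 · MCU^0.6859
SRM = 1.4922 · 2.9^0.6859

3.0973 SRM


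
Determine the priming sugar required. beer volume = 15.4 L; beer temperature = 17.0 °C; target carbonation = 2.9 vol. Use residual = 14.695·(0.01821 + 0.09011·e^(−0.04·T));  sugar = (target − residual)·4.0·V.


residual = 14.695·(0.01821 + 0.09011·e^(−0.04·17.0)) = 0.9384
sugar = (2.9 − 0.9384)·4.0·15.4

120.8320 g


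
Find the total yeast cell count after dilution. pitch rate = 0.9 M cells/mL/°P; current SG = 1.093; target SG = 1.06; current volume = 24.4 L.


V_w = V·((SG_c−1)/(SG_t−1)−1);  °P = 259 − 259/SG_t;  cells = rate·(V+V_w)·°P
V_w = 24.4·((1.093−1)/(1.06−1)−1) = 13.4200
V_final = 24.4 + 13.4200 = 37.8200
°P = 259 − 259/1.06 = 14.6604
cells = 0.9·37.8200·14.6604

499.0099 billion cells


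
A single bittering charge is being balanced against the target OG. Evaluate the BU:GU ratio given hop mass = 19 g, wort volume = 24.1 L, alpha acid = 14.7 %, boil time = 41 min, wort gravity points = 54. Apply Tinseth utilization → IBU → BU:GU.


U = 1.65·0.000125^(GP/1000)·(1−e^(−0.04t))/4.15;  IBU = (α/100)·m·U·1000/V;  BU:GU = IBU/GP
U = 1.65·0.000125^(54/1000)·(1−e^(−0.04·41))/4.15 = 0.1972
IBU = (14.7/100)·19·0.1972·1000/24.1 = 22.8596
BU:GU = 22.8596/54

0.4233


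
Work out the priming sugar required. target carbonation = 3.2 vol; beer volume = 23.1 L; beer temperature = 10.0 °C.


residual = 14.695·(0.01821 + 0.09011·e^(−0.04·T));  sugar = (target − residual)·4.0·V
residual = 14.695·(0.01821 + 0.09011·e^(−0.04·10.0)) = 1.1552
sugar = (3.2 − 1.1552)·4.0·23.1

188.9385 g


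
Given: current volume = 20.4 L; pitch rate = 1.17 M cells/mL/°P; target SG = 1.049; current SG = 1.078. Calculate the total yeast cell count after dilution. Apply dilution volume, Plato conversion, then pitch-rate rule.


V_w = V·((SG_c−1)/(SG_t−1)−1);  °P = 259 − 259/SG_t;  cells = rate·(V+V_w)·°P
V_w = 20.4·((1.078−1)/(1.049−1)−1) = 12.0735
V_final = 20.4 + 12.0735 = 32.4735
°P = 259 − 259/1.049 = 12.0982
cells = 1.17·32.4735·12.0982

459.6581 billion cells


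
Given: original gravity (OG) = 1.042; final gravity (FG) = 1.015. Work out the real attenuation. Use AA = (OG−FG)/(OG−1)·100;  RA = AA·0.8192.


AA = (1.042 − 1.015)/(1.042 − 1)·100 = 64.2857
RA = 64.2857·0.8192

52.6629 %


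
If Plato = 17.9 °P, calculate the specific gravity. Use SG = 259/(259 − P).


SG = 259/(259 − 17.9)

1.0742


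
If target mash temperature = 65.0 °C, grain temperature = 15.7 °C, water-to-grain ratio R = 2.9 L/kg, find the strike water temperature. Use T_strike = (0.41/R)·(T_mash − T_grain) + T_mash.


T_strike = (0.41/2.9)·(65.0 − 15.7) + 65.0

71.9700 °C


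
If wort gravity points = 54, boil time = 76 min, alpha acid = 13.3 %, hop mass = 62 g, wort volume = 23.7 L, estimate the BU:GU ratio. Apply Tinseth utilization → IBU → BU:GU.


U = 1.65·0.000125^(GP/1000)·(1−e^(−0.04t))/4.15;  IBU = (α/100)·m·U·1000/V;  BU:GU = IBU/GP
U = 1.65·0.000125^(54/1000)·(1−e^(−0.04·76))/4.15 = 0.2330
IBU = (13.3/100)·62·0.2330·1000/23.7 = 81.0730
BU:GU = 81.0730/54

1.5014


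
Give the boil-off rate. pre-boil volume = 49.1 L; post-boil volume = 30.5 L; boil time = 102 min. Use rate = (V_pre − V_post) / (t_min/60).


rate = (49.1 − 30.5) / (102/60)

10.9412 L/hr


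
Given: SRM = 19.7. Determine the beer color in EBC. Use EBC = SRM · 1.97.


EBC = 19.7 · 1.97

38.8090 EBC


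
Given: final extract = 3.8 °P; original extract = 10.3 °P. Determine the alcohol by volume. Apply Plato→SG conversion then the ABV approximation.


SG = 259/(259 − P);  ABV = (OG − FG)·131.25
OG = 259/(259 − 10.3) = 1.0414
FG = 259/(259 − 3.8) = 1.0149
ABV = (1.0414 − 1.0149)·131.25

3.4814 % ABV


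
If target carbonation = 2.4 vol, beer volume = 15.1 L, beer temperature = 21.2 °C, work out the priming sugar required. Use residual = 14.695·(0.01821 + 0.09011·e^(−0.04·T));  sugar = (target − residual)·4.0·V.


residual = 14.695·(0.01821 + 0.09011·e^(−0.04·21.2)) = 0.8347
sugar = (2.4 − 0.8347)·4.0·15.1

94.5443 g


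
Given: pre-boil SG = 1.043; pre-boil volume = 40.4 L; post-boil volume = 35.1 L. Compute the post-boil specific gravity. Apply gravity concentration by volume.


SG_post = 1 + (SG_pre − 1)·V_pre/V_post
pts_pre = (1.043 − 1)·1000 = 43.0000
pts_post = 43.0000·40.4/35.1 = 49.4929
SG_post = 1 + 49.4929/1000

1.0495


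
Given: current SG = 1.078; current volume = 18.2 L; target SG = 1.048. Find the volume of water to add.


V_water = V·((SG_curr − 1)/(SG_target − 1) − 1)
V_water = 18.2·((1.078 − 1)/(1.048 − 1) − 1)

11.3750 L


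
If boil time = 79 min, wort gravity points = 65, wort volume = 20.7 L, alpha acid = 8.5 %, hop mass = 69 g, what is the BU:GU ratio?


U = 1.65·0.000125^(GP/1000)·(1−e^(−0.04t))/4.15;  IBU = (α/100)·m·U·1000/V;  BU:GU = IBU/GP
U = 1.65·0.000125^(65/1000)·(1−e^(−0.04·79))/4.15 = 0.2123
IBU = (8.5/100)·69·0.2123·1000/20.7 = 60.1458
BU:GU = 60.1458/65

0.9253


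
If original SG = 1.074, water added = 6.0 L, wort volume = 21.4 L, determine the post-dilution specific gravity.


SG_new = 1 + (SG_old − 1)·V_old/(V_old + V_water)
pts = (1.074 − 1)·1000·21.4/(21.4 + 6.0) = 57.7956
SG_new = 1 + 57.7956/1000

1.0578


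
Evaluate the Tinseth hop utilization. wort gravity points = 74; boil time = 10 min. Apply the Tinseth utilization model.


U = 1.65·0.000125^(GP/1000) · (1 − e^(−0.04·t))/4.15
bigness = 1.65·0.000125^(74/1000) = 0.8485
boil_factor = (1 − e^(−0.04·10))/4.15 = 0.0794
U = 0.8485 · 0.0794

0.0674


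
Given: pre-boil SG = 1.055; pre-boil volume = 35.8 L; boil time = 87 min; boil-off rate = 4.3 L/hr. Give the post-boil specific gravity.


V_post = V_pre − rate·(t/60);  SG_post = 1 + (SG_pre−1)·V_pre/V_post
V_post = 35.8 − 4.3·(87/60) = 29.5650
SG_post = 1 + (1.055 − 1)·35.8/29.5650

1.0666


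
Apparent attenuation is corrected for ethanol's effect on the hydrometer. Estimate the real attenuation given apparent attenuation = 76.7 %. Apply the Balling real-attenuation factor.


RA = AA · 0.8192
RA = 76.7 · 0.8192

62.8326 %


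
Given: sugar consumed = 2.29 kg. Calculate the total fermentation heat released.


Q = m_sugar · 590 kJ/kg
Q = 2.29 · 590

1351.1000 kJ


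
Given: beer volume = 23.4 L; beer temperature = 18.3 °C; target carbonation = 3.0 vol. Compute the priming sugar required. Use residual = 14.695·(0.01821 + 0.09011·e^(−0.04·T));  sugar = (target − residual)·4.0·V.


residual = 14.695·(0.01821 + 0.09011·e^(−0.04·18.3)) = 0.9044
sugar = (3.0 − 0.9044)·4.0·23.4

196.1436 g


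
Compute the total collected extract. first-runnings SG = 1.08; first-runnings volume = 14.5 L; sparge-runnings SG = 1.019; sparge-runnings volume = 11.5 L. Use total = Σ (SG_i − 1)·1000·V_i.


first = (1.08 − 1)·1000·14.5 = 1160.0000
sparge = (1.019 − 1)·1000·11.5 = 218.5000
total = 1160.0000 + 218.5000

1378.5000 gravity·L


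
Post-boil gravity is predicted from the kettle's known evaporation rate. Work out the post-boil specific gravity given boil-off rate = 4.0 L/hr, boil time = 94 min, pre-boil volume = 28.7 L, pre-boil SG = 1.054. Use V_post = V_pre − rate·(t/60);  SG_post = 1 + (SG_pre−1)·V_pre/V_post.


V_post = 28.7 − 4.0·(94/60) = 22.4333
SG_post = 1 + (1.054 − 1)·28.7/22.4333

1.0691


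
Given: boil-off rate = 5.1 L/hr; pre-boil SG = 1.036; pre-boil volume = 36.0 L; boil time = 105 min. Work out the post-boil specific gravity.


V_post = V_pre − rate·(t/60);  SG_post = 1 + (SG_pre−1)·V_pre/V_post
V_post = 36.0 − 5.1·(105/60) = 27.0750
SG_post = 1 + (1.036 − 1)·36.0/27.0750

1.0479


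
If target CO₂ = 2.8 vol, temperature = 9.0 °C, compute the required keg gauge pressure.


psi = vols/(0.01821 + 0.09011·e^(−0.04·T)) − 14.695
psi = 2.8/(0.01821 + 0.09011·e^(−0.04·9.0)) − 14.695

19.8398 psi


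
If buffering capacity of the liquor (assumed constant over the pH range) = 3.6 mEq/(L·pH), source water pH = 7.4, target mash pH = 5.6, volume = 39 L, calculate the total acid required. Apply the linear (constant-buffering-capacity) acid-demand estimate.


acid = buffering capacity · (pH_source − pH_target) · V
acid = 3.6 · (7.4 − 5.6) · 39

252.7200 mEq


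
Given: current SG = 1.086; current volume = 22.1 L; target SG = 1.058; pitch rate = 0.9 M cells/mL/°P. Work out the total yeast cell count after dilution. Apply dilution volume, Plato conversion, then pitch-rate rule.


V_w = V·((SG_c−1)/(SG_t−1)−1);  °P = 259 − 259/SG_t;  cells = rate·(V+V_w)·°P
V_w = 22.1·((1.086−1)/(1.058−1)−1) = 10.6690
V_final = 22.1 + 10.6690 = 32.7690
°P = 259 − 259/1.058 = 14.1985
cells = 0.9·32.7690·14.1985

418.7428 billion cells


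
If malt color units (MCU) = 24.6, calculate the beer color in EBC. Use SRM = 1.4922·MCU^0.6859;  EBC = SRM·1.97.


SRM = 1.4922·24.6^0.6859 = 13.4236
EBC = 13.4236·1.97

26.4445 EBC


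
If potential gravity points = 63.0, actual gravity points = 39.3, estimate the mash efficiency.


efficiency = actual / potential × 100
efficiency = 39.3 / 63.0 × 100

62.3810 %


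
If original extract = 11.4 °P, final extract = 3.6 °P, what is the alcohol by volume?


SG = 259/(259 − P);  ABV = (OG − FG)·131.25
OG = 259/(259 − 11.4) = 1.0460
FG = 259/(259 − 3.6) = 1.0141
ABV = (1.0460 − 1.0141)·131.25

4.1930 % ABV


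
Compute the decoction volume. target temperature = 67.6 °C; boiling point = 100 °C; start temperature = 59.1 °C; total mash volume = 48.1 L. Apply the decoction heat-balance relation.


V_dec = V_total·(T_target − T_start)/(T_boil − T_start)
V_dec = 48.1·(67.6 − 59.1)/(100 − 59.1)

9.9963 L


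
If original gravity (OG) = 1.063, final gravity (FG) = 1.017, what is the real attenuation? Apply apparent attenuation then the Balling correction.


AA = (OG−FG)/(OG−1)·100;  RA = AA·0.8192
AA = (1.063 − 1.017)/(1.063 − 1)·100 = 73.0159
RA = 73.0159·0.8192

59.8146 %


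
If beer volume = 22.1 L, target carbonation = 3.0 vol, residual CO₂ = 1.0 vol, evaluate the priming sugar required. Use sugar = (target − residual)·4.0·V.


sugar = (3.0 − 1.0)·4.0·22.1

176.8000 g


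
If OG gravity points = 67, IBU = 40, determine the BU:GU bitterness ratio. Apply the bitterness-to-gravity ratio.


BU:GU = IBU / OG_points
BU:GU = 40 / 67

0.5970


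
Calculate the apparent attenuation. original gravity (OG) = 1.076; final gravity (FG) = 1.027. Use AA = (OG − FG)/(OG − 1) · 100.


AA = (1.076 − 1.027)/(1.076 − 1) · 100

64.4737 %


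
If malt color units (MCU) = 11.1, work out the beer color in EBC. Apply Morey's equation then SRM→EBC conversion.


SRM = 1.4922·MCU^0.6859;  EBC = SRM·1.97
SRM = 1.4922·11.1^0.6859 = 7.7770
EBC = 7.7770·1.97

15.3208 EBC


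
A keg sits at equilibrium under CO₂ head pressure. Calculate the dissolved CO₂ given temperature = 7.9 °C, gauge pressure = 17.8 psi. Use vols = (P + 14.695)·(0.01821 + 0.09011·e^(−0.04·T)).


vols = (17.8 + 14.695)·(0.01821 + 0.09011·e^(−0.04·7.9))

2.7265 volumes


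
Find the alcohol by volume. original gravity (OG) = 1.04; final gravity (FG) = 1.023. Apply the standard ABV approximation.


ABV = (OG − FG) · 131.25
ABV = (1.04 − 1.023) · 131.25

2.2313 % ABV


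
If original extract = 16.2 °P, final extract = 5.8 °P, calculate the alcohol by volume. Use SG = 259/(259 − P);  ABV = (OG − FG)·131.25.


OG = 259/(259 − 16.2) = 1.0667
FG = 259/(259 − 5.8) = 1.0229
ABV = (1.0667 − 1.0229)·131.25

5.7507 % ABV


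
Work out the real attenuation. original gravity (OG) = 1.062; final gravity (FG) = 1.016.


AA = (OG−FG)/(OG−1)·100;  RA = AA·0.8192
AA = (1.062 − 1.016)/(1.062 − 1)·100 = 74.1935
RA = 74.1935·0.8192

60.7794 %


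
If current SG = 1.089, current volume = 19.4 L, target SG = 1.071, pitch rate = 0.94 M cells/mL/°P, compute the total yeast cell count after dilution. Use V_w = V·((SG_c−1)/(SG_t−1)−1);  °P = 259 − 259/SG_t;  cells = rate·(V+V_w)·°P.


V_w = 19.4·((1.089−1)/(1.071−1)−1) = 4.9183
V_final = 19.4 + 4.9183 = 24.3183
°P = 259 − 259/1.071 = 17.1699
cells = 0.94·24.3183·17.1699

392.4912 billion cells


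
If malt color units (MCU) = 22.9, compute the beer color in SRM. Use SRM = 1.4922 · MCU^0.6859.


SRM = 1.4922 · 22.9^0.6859

12.7802 SRM


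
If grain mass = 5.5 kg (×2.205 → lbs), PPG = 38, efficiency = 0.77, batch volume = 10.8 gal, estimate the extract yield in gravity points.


points = lbs × PPG × eff / vol
lbs = 5.5 × 2.205 = 12.1275
points = 12.1275 × 38 × 0.77 / 10.8

32.8565 points


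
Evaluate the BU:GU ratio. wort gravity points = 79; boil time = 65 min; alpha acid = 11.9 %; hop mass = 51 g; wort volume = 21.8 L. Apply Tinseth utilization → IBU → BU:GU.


U = 1.65·0.000125^(GP/1000)·(1−e^(−0.04t))/4.15;  IBU = (α/100)·m·U·1000/V;  BU:GU = IBU/GP
U = 1.65·0.000125^(79/1000)·(1−e^(−0.04·65))/4.15 = 0.1810
IBU = (11.9/100)·51·0.1810·1000/21.8 = 50.3773
BU:GU = 50.3773/79

0.6377


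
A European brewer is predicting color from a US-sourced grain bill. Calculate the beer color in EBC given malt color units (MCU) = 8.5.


SRM = 1.4922·MCU^0.6859;  EBC = SRM·1.97
SRM = 1.4922·8.5^0.6859 = 6.4761
EBC = 6.4761·1.97

12.7580 EBC


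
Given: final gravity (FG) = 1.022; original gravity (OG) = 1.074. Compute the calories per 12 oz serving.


ABW = (OG−FG)·131.25·0.79/FG;  °P = 259 − 259/SG (for OG→OE and FG→AE);  RE = 0.1808·OE + 0.8192·AE;  Cal = (6.9·ABW + 4·(RE−0.1))·FG·3.55
ABW = (1.074 − 1.022)·131.25·0.79/1.022 = 5.2757
OE = 259 − 259/1.074 = 17.8454 °P
AE = 259 − 259/1.022 = 5.5753 °P
RE = 0.1808·17.8454 + 0.8192·5.5753 = 7.7938 °P
Cal = (6.9·5.2757 + 4·(7.7938−0.1))·1.022·3.55

243.7261 kcal


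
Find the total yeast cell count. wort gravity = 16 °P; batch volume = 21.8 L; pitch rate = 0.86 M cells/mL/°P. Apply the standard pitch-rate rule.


cells (billions) = rate · V_L · °P
cells = 0.86 · 21.8 · 16

299.9680 billion cells


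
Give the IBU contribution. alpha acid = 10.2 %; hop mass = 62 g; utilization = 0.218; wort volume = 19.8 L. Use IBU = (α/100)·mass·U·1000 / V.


IBU = (10.2/100)·62·0.218·1000 / 19.8

69.6279 IBU


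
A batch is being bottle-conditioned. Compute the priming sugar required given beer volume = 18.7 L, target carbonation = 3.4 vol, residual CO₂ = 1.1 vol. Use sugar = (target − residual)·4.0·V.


sugar = (3.4 − 1.1)·4.0·18.7

172.0400 g


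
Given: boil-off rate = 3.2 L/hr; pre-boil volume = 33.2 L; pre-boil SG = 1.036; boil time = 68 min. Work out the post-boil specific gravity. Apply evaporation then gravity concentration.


V_post = V_pre − rate·(t/60);  SG_post = 1 + (SG_pre−1)·V_pre/V_post
V_post = 33.2 − 3.2·(68/60) = 29.5733
SG_post = 1 + (1.036 − 1)·33.2/29.5733

1.0404


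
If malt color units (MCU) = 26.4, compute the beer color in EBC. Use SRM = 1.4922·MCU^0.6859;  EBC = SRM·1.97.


SRM = 1.4922·26.4^0.6859 = 14.0898
EBC = 14.0898·1.97

27.7569 EBC


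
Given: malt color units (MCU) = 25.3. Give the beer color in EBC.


SRM = 1.4922·MCU^0.6859;  EBC = SRM·1.97
SRM = 1.4922·25.3^0.6859 = 13.6845
EBC = 13.6845·1.97

26.9584 EBC


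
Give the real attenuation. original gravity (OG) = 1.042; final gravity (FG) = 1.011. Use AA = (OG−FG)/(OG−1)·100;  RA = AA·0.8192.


AA = (1.042 − 1.011)/(1.042 − 1)·100 = 73.8095
RA = 73.8095·0.8192

60.4648 %


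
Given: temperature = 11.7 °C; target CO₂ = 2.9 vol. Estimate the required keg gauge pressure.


psi = vols/(0.01821 + 0.09011·e^(−0.04·T)) − 14.695
psi = 2.9/(0.01821 + 0.09011·e^(−0.04·11.7)) − 14.695

24.1573 psi


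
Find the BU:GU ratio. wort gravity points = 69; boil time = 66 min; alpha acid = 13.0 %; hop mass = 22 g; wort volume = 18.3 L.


U = 1.65·0.000125^(GP/1000)·(1−e^(−0.04t))/4.15;  IBU = (α/100)·m·U·1000/V;  BU:GU = IBU/GP
U = 1.65·0.000125^(69/1000)·(1−e^(−0.04·66))/4.15 = 0.1986
IBU = (13.0/100)·22·0.1986·1000/18.3 = 31.0373
BU:GU = 31.0373/69

0.4498


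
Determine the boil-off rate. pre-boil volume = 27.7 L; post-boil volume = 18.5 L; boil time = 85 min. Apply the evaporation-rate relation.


rate = (V_pre − V_post) / (t_min/60)
rate = (27.7 − 18.5) / (85/60)

6.4941 L/hr


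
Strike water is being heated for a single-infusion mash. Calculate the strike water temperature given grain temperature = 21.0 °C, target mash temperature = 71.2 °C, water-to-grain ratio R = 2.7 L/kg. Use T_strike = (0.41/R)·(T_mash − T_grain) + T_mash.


T_strike = (0.41/2.7)·(71.2 − 21.0) + 71.2

78.8230 °C


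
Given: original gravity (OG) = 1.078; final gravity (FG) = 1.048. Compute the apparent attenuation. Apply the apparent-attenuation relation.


AA = (OG − FG)/(OG − 1) · 100
AA = (1.078 − 1.048)/(1.078 − 1) · 100

38.4615 %


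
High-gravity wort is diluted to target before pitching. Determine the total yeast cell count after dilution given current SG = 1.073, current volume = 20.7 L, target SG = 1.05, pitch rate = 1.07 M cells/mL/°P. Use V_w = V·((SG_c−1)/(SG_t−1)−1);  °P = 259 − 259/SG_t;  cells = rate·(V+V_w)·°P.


V_w = 20.7·((1.073−1)/(1.05−1)−1) = 9.5220
V_final = 20.7 + 9.5220 = 30.2220
°P = 259 − 259/1.05 = 12.3333
cells = 1.07·30.2220·12.3333

398.8297 billion cells


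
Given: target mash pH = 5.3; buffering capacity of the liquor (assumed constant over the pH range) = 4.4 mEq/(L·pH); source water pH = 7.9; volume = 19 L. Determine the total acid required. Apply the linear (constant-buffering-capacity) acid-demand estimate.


acid = buffering capacity · (pH_source − pH_target) · V
acid = 4.4 · (7.9 − 5.3) · 19

217.3600 mEq


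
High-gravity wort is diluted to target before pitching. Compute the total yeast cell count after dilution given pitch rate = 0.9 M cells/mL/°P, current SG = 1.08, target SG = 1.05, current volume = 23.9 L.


V_w = V·((SG_c−1)/(SG_t−1)−1);  °P = 259 − 259/SG_t;  cells = rate·(V+V_w)·°P
V_w = 23.9·((1.08−1)/(1.05−1)−1) = 14.3400
V_final = 23.9 + 14.3400 = 38.2400
°P = 259 − 259/1.05 = 12.3333
cells = 0.9·38.2400·12.3333

424.4640 billion cells


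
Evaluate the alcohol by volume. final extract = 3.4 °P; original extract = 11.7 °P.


SG = 259/(259 − P);  ABV = (OG − FG)·131.25
OG = 259/(259 − 11.7) = 1.0473
FG = 259/(259 − 3.4) = 1.0133
ABV = (1.0473 − 1.0133)·131.25

4.4637 % ABV


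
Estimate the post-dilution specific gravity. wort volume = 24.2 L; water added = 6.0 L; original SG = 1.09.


SG_new = 1 + (SG_old − 1)·V_old/(V_old + V_water)
pts = (1.09 − 1)·1000·24.2/(24.2 + 6.0) = 72.1192
SG_new = 1 + 72.1192/1000

1.0721


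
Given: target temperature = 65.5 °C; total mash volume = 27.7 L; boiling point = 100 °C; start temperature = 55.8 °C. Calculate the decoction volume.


V_dec = V_total·(T_target − T_start)/(T_boil − T_start)
V_dec = 27.7·(65.5 − 55.8)/(100 − 55.8)

6.0790 L


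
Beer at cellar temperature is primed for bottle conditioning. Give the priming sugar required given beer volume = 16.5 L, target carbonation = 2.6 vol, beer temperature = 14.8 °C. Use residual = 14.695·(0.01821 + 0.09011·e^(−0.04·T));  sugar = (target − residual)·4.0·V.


residual = 14.695·(0.01821 + 0.09011·e^(−0.04·14.8)) = 1.0002
sugar = (2.6 − 1.0002)·4.0·16.5

105.5900 g


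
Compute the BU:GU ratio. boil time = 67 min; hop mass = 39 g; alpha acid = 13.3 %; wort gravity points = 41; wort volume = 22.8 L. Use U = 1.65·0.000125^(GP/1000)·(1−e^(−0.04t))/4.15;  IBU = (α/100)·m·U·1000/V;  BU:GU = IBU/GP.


U = 1.65·0.000125^(41/1000)·(1−e^(−0.04·67))/4.15 = 0.2562
IBU = (13.3/100)·39·0.2562·1000/22.8 = 58.2833
BU:GU = 58.2833/41

1.4215


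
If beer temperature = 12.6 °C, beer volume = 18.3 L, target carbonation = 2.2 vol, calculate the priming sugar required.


residual = 14.695·(0.01821 + 0.09011·e^(−0.04·T));  sugar = (target − residual)·4.0·V
residual = 14.695·(0.01821 + 0.09011·e^(−0.04·12.6)) = 1.0675
sugar = (2.2 − 1.0675)·4.0·18.3

82.8963 g


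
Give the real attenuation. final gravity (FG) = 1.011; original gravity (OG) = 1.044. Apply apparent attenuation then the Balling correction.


AA = (OG−FG)/(OG−1)·100;  RA = AA·0.8192
AA = (1.044 − 1.011)/(1.044 − 1)·100 = 75.0000
RA = 75.0000·0.8192

61.4400 %


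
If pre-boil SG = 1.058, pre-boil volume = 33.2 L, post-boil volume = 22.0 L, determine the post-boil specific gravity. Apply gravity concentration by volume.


SG_post = 1 + (SG_pre − 1)·V_pre/V_post
pts_pre = (1.058 − 1)·1000 = 58.0000
pts_post = 58.0000·33.2/22.0 = 87.5273
SG_post = 1 + 87.5273/1000

1.0875


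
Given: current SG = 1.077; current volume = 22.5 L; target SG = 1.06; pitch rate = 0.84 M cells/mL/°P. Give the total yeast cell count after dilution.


V_w = V·((SG_c−1)/(SG_t−1)−1);  °P = 259 − 259/SG_t;  cells = rate·(V+V_w)·°P
V_w = 22.5·((1.077−1)/(1.06−1)−1) = 6.3750
V_final = 22.5 + 6.3750 = 28.8750
°P = 259 − 259/1.06 = 14.6604
cells = 0.84·28.8750·14.6604

355.5875 billion cells


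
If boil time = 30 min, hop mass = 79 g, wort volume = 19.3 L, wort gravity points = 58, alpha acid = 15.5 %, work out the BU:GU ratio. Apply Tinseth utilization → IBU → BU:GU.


U = 1.65·0.000125^(GP/1000)·(1−e^(−0.04t))/4.15;  IBU = (α/100)·m·U·1000/V;  BU:GU = IBU/GP
U = 1.65·0.000125^(58/1000)·(1−e^(−0.04·30))/4.15 = 0.1650
IBU = (15.5/100)·79·0.1650·1000/19.3 = 104.6682
BU:GU = 104.6682/58

1.8046


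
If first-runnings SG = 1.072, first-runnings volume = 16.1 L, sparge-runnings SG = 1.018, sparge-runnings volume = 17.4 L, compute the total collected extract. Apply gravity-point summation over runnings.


total = Σ (SG_i − 1)·1000·V_i
first = (1.072 − 1)·1000·16.1 = 1159.2000
sparge = (1.018 − 1)·1000·17.4 = 313.2000
total = 1159.2000 + 313.2000

1472.4000 gravity·L


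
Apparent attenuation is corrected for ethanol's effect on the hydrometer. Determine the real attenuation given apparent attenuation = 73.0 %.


RA = AA · 0.8192
RA = 73.0 · 0.8192

59.8016 %


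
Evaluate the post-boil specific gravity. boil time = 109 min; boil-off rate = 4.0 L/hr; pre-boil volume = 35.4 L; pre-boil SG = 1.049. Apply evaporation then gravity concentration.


V_post = V_pre − rate·(t/60);  SG_post = 1 + (SG_pre−1)·V_pre/V_post
V_post = 35.4 − 4.0·(109/60) = 28.1333
SG_post = 1 + (1.049 − 1)·35.4/28.1333

1.0617


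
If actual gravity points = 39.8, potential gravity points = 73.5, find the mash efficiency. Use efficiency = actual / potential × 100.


efficiency = 39.8 / 73.5 × 100

54.1497 %


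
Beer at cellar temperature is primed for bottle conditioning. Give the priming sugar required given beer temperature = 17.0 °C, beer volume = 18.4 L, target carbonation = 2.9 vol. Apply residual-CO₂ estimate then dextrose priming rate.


residual = 14.695·(0.01821 + 0.09011·e^(−0.04·T));  sugar = (target − residual)·4.0·V
residual = 14.695·(0.01821 + 0.09011·e^(−0.04·17.0)) = 0.9384
sugar = (2.9 − 0.9384)·4.0·18.4

144.3707 g


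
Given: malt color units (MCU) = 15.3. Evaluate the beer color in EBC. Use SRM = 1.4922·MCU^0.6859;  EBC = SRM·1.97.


SRM = 1.4922·15.3^0.6859 = 9.6919
EBC = 9.6919·1.97

19.0930 EBC


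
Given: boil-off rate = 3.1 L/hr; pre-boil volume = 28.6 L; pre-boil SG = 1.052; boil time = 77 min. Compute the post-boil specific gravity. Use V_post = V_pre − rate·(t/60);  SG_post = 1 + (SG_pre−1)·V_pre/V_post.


V_post = 28.6 − 3.1·(77/60) = 24.6217
SG_post = 1 + (1.052 − 1)·28.6/24.6217

1.0604


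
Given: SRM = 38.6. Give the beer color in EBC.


EBC = SRM · 1.97
EBC = 38.6 · 1.97

76.0420 EBC


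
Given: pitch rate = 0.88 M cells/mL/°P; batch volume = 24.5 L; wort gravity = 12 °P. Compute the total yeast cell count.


cells (billions) = rate · V_L · °P
cells = 0.88 · 24.5 · 12

258.7200 billion cells


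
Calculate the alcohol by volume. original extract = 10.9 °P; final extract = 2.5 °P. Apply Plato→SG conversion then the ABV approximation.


SG = 259/(259 − P);  ABV = (OG − FG)·131.25
OG = 259/(259 − 10.9) = 1.0439
FG = 259/(259 − 2.5) = 1.0097
ABV = (1.0439 − 1.0097)·131.25

4.4871 % ABV


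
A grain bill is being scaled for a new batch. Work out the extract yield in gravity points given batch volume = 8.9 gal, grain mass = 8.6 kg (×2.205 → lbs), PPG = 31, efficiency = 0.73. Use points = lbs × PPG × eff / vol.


lbs = 8.6 × 2.205 = 18.9630
points = 18.9630 × 31 × 0.73 / 8.9

48.2172 points


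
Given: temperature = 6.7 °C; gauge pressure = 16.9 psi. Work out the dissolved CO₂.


vols = (P + 14.695)·(0.01821 + 0.09011·e^(−0.04·T))
vols = (16.9 + 14.695)·(0.01821 + 0.09011·e^(−0.04·6.7))

2.7531 volumes


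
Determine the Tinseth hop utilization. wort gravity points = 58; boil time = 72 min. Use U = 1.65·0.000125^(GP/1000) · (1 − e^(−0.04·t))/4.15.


bigness = 1.65·0.000125^(58/1000) = 0.9797
boil_factor = (1 − e^(−0.04·72))/4.15 = 0.2274
U = 0.9797 · 0.2274

0.2228


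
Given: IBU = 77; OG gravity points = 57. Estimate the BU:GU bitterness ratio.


BU:GU = IBU / OG_points
BU:GU = 77 / 57

1.3509


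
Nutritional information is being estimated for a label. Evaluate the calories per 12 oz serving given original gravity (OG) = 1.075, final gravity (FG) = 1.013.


ABW = (OG−FG)·131.25·0.79/FG;  °P = 259 − 259/SG (for OG→OE and FG→AE);  RE = 0.1808·OE + 0.8192·AE;  Cal = (6.9·ABW + 4·(RE−0.1))·FG·3.55
ABW = (1.075 − 1.013)·131.25·0.79/1.013 = 6.3461
OE = 259 − 259/1.075 = 18.0698 °P
AE = 259 − 259/1.013 = 3.3238 °P
RE = 0.1808·18.0698 + 0.8192·3.3238 = 5.9899 °P
Cal = (6.9·6.3461 + 4·(5.9899−0.1))·1.013·3.55

242.1925 kcal


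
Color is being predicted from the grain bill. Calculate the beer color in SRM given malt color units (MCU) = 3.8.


SRM = 1.4922 · MCU^0.6859
SRM = 1.4922 · 3.8^0.6859

3.7282 SRM


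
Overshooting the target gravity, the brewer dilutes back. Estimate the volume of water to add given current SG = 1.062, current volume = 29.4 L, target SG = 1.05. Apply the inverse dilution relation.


V_water = V·((SG_curr − 1)/(SG_target − 1) − 1)
V_water = 29.4·((1.062 − 1)/(1.05 − 1) − 1)

7.0560 L


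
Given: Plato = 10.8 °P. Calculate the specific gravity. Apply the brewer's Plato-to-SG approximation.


SG = 259/(259 − P)
SG = 259/(259 − 10.8)

1.0435


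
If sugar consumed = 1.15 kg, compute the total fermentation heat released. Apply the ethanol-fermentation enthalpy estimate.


Q = m_sugar · 590 kJ/kg
Q = 1.15 · 590

678.5000 kJ


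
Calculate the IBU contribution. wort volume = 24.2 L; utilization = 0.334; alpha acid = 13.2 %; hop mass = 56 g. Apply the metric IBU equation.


IBU = (α/100)·mass·U·1000 / V
IBU = (13.2/100)·56·0.334·1000 / 24.2

102.0218 IBU


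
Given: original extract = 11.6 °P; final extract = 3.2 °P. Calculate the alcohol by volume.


SG = 259/(259 − P);  ABV = (OG − FG)·131.25
OG = 259/(259 − 11.6) = 1.0469
FG = 259/(259 − 3.2) = 1.0125
ABV = (1.0469 − 1.0125)·131.25

4.5121 % ABV


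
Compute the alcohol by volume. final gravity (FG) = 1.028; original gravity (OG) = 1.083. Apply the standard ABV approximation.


ABV = (OG − FG) · 131.25
ABV = (1.083 − 1.028) · 131.25

7.2187 % ABV


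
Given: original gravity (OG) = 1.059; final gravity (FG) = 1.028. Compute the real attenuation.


AA = (OG−FG)/(OG−1)·100;  RA = AA·0.8192
AA = (1.059 − 1.028)/(1.059 − 1)·100 = 52.5424
RA = 52.5424·0.8192

43.0427 %


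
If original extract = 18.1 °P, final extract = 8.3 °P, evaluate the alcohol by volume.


SG = 259/(259 − P);  ABV = (OG − FG)·131.25
OG = 259/(259 − 18.1) = 1.0751
FG = 259/(259 − 8.3) = 1.0331
ABV = (1.0751 − 1.0331)·131.25

5.5161 % ABV


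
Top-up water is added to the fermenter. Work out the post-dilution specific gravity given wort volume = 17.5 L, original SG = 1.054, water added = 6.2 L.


SG_new = 1 + (SG_old − 1)·V_old/(V_old + V_water)
pts = (1.054 − 1)·1000·17.5/(17.5 + 6.2) = 39.8734
SG_new = 1 + 39.8734/1000

1.0399


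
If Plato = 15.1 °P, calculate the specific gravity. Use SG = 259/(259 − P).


SG = 259/(259 − 15.1)

1.0619


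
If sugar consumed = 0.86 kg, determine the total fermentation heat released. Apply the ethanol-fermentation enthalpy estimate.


Q = m_sugar · 590 kJ/kg
Q = 0.86 · 590

507.4000 kJ


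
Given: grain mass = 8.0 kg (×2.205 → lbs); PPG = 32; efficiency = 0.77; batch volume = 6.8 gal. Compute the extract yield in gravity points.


points = lbs × PPG × eff / vol
lbs = 8.0 × 2.205 = 17.6400
points = 17.6400 × 32 × 0.77 / 6.8

63.9191 points


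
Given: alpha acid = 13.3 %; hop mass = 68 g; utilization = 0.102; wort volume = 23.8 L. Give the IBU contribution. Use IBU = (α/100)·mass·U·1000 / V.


IBU = (13.3/100)·68·0.102·1000 / 23.8

38.7600 IBU


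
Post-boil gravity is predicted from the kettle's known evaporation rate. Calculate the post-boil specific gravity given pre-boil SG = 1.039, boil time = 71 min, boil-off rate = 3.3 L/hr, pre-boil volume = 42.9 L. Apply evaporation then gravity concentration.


V_post = V_pre − rate·(t/60);  SG_post = 1 + (SG_pre−1)·V_pre/V_post
V_post = 42.9 − 3.3·(71/60) = 38.9950
SG_post = 1 + (1.039 − 1)·42.9/38.9950

1.0429


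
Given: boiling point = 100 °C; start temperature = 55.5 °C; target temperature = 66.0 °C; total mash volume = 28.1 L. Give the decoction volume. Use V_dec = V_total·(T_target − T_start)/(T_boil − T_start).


V_dec = 28.1·(66.0 − 55.5)/(100 − 55.5)

6.6303 L


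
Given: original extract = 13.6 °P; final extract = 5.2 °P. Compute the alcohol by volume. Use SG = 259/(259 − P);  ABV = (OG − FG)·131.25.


OG = 259/(259 − 13.6) = 1.0554
FG = 259/(259 − 5.2) = 1.0205
ABV = (1.0554 − 1.0205)·131.25

4.5847 % ABV


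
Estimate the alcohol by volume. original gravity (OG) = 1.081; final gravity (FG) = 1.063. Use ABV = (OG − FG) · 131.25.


ABV = (1.081 − 1.063) · 131.25

2.3625 % ABV


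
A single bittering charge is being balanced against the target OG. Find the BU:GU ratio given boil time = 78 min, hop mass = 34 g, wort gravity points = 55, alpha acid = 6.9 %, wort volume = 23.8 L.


U = 1.65·0.000125^(GP/1000)·(1−e^(−0.04t))/4.15;  IBU = (α/100)·m·U·1000/V;  BU:GU = IBU/GP
U = 1.65·0.000125^(55/1000)·(1−e^(−0.04·78))/4.15 = 0.2318
IBU = (6.9/100)·34·0.2318·1000/23.8 = 22.8509
BU:GU = 22.8509/55

0.4155


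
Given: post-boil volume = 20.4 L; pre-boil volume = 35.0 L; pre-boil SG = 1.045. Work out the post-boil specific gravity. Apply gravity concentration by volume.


SG_post = 1 + (SG_pre − 1)·V_pre/V_post
pts_pre = (1.045 − 1)·1000 = 45.0000
pts_post = 45.0000·35.0/20.4 = 77.2059
SG_post = 1 + 77.2059/1000

1.0772


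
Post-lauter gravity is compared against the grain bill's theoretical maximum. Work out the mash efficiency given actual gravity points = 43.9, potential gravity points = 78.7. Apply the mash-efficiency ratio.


efficiency = actual / potential × 100
efficiency = 43.9 / 78.7 × 100

55.7814 %


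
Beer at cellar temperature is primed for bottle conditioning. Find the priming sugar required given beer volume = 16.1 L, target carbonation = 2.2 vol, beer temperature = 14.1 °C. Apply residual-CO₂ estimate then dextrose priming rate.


residual = 14.695·(0.01821 + 0.09011·e^(−0.04·T));  sugar = (target − residual)·4.0·V
residual = 14.695·(0.01821 + 0.09011·e^(−0.04·14.1)) = 1.0210
sugar = (2.2 − 1.0210)·4.0·16.1

75.9307 g


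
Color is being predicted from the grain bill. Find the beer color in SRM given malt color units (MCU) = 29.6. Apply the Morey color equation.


SRM = 1.4922 · MCU^0.6859
SRM = 1.4922 · 29.6^0.6859

15.2400 SRM


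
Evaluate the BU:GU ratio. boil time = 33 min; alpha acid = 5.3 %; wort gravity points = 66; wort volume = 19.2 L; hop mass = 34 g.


U = 1.65·0.000125^(GP/1000)·(1−e^(−0.04t))/4.15;  IBU = (α/100)·m·U·1000/V;  BU:GU = IBU/GP
U = 1.65·0.000125^(66/1000)·(1−e^(−0.04·33))/4.15 = 0.1610
IBU = (5.3/100)·34·0.1610·1000/19.2 = 15.1116
BU:GU = 15.1116/66

0.2290


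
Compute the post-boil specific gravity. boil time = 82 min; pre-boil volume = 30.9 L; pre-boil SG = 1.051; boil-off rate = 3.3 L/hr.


V_post = V_pre − rate·(t/60);  SG_post = 1 + (SG_pre−1)·V_pre/V_post
V_post = 30.9 − 3.3·(82/60) = 26.3900
SG_post = 1 + (1.051 − 1)·30.9/26.3900

1.0597


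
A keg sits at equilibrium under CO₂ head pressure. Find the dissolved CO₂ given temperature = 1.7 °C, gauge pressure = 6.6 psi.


vols = (P + 14.695)·(0.01821 + 0.09011·e^(−0.04·T))
vols = (6.6 + 14.695)·(0.01821 + 0.09011·e^(−0.04·1.7))

2.1805 volumes


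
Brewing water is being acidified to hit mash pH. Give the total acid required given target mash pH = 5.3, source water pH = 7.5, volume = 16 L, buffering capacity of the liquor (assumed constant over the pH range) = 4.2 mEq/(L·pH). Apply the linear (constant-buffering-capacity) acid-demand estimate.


acid = buffering capacity · (pH_source − pH_target) · V
acid = 4.2 · (7.5 − 5.3) · 16

147.8400 mEq


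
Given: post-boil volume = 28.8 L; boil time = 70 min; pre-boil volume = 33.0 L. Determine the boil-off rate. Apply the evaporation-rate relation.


rate = (V_pre − V_post) / (t_min/60)
rate = (33.0 − 28.8) / (70/60)

3.6000 L/hr


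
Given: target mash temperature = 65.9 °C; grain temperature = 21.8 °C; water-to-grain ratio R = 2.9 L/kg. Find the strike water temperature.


T_strike = (0.41/R)·(T_mash − T_grain) + T_mash
T_strike = (0.41/2.9)·(65.9 − 21.8) + 65.9

72.1348 °C


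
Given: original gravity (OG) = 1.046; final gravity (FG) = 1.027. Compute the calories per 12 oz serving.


ABW = (OG−FG)·131.25·0.79/FG;  °P = 259 − 259/SG (for OG→OE and FG→AE);  RE = 0.1808·OE + 0.8192·AE;  Cal = (6.9·ABW + 4·(RE−0.1))·FG·3.55
ABW = (1.046 − 1.027)·131.25·0.79/1.027 = 1.9183
OE = 259 − 259/1.046 = 11.3901 °P
AE = 259 − 259/1.027 = 6.8092 °P
RE = 0.1808·11.3901 + 0.8192·6.8092 = 7.6374 °P
Cal = (6.9·1.9183 + 4·(7.6374−0.1))·1.027·3.55

158.1773 kcal


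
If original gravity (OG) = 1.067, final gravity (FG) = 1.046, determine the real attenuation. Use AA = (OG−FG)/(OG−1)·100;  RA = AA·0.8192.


AA = (1.067 − 1.046)/(1.067 − 1)·100 = 31.3433
RA = 31.3433·0.8192

25.6764 %


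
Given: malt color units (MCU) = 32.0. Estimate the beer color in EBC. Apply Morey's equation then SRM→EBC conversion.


SRM = 1.4922·MCU^0.6859;  EBC = SRM·1.97
SRM = 1.4922·32.0^0.6859 = 16.0772
EBC = 16.0772·1.97

31.6720 EBC


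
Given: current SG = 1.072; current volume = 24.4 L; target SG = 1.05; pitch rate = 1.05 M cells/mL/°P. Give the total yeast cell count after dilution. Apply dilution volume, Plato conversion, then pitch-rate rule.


V_w = V·((SG_c−1)/(SG_t−1)−1);  °P = 259 − 259/SG_t;  cells = rate·(V+V_w)·°P
V_w = 24.4·((1.072−1)/(1.05−1)−1) = 10.7360
V_final = 24.4 + 10.7360 = 35.1360
°P = 259 − 259/1.05 = 12.3333
cells = 1.05·35.1360·12.3333

455.0112 billion cells


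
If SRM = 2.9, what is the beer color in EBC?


EBC = SRM · 1.97
EBC = 2.9 · 1.97

5.7130 EBC


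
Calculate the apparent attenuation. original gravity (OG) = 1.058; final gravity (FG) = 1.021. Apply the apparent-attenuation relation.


AA = (OG − FG)/(OG − 1) · 100
AA = (1.058 − 1.021)/(1.058 − 1) · 100

63.7931 %


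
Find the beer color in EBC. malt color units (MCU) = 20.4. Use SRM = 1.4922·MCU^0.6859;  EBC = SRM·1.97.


SRM = 1.4922·20.4^0.6859 = 11.8060
EBC = 11.8060·1.97

23.2578 EBC


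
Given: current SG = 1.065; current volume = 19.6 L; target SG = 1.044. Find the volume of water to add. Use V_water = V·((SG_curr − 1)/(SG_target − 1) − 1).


V_water = 19.6·((1.065 − 1)/(1.044 − 1) − 1)

9.3545 L


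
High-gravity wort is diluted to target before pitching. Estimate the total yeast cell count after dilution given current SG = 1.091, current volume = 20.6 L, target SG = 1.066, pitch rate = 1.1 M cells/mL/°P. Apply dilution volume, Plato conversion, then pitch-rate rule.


V_w = V·((SG_c−1)/(SG_t−1)−1);  °P = 259 − 259/SG_t;  cells = rate·(V+V_w)·°P
V_w = 20.6·((1.091−1)/(1.066−1)−1) = 7.8030
V_final = 20.6 + 7.8030 = 28.4030
°P = 259 − 259/1.066 = 16.0356
cells = 1.1·28.4030·16.0356

501.0071 billion cells


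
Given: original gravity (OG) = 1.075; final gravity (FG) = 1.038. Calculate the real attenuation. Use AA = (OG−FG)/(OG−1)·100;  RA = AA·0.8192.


AA = (1.075 − 1.038)/(1.075 − 1)·100 = 49.3333
RA = 49.3333·0.8192

40.4139 %


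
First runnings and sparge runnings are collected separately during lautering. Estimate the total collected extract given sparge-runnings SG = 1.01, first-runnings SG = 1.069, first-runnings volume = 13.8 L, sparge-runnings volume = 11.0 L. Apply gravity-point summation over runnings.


total = Σ (SG_i − 1)·1000·V_i
first = (1.069 − 1)·1000·13.8 = 952.2000
sparge = (1.01 − 1)·1000·11.0 = 110.0000
total = 952.2000 + 110.0000

1062.2000 gravity·L


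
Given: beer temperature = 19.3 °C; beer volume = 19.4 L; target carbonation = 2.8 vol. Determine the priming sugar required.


residual = 14.695·(0.01821 + 0.09011·e^(−0.04·T));  sugar = (target − residual)·4.0·V
residual = 14.695·(0.01821 + 0.09011·e^(−0.04·19.3)) = 0.8795
sugar = (2.8 − 0.8795)·4.0·19.4

149.0326 g


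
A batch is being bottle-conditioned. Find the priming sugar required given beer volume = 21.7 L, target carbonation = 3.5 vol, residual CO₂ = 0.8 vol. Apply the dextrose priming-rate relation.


sugar = (target − residual)·4.0·V
sugar = (3.5 − 0.8)·4.0·21.7

234.3600 g


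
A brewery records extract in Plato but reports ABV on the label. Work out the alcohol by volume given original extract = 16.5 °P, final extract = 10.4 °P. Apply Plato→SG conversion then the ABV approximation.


SG = 259/(259 − P);  ABV = (OG − FG)·131.25
OG = 259/(259 − 16.5) = 1.0680
FG = 259/(259 − 10.4) = 1.0418
ABV = (1.0680 − 1.0418)·131.25

3.4397 % ABV
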